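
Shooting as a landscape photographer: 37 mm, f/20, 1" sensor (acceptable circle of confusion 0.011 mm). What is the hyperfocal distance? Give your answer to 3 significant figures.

6.26 m

Hyperfocal distance H = f²/(N·c) + f = 37²/(20 × 0.011) + 37 = 1369/0.22 + 37 ≈ 6259.7 mm ≈ 6.26 m.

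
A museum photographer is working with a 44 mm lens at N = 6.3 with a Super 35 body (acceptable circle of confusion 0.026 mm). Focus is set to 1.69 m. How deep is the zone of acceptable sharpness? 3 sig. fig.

Hyperfocal distance H = f²/(N·c) + f = 44²/(6.3 × 0.026) + 44 = 1936/0.1638 + 44 ≈ 11863.3 mm ≈ 11.86 m.
Near limit Dn = s·(H − f)/(H + s − 2f) = 1690 × (11863.3 − 44) / (11863.3 + 1690 − 2 × 44) = 1690 × 11819.3 / 13465.3 ≈ 1483.41 mm.
Far limit Df = s·(H − f)/(H − s) = 1690 × (11863.3 − 44) / (11863.3 − 1690) = 1690 × 11819.3 / 10173.3 ≈ 1963.44 mm.
Depth of field = Df − Dn = 1963.44 − 1483.41 ≈ 480.03 mm.

480 mm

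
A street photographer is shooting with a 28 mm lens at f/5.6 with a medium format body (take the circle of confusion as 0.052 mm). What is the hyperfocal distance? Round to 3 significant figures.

2.72 m

Hyperfocal distance H = f²/(N·c) + f = 28²/(5.6 × 0.052) + 28 = 784/0.2912 + 28 ≈ 2720.3 mm ≈ 2.72 m.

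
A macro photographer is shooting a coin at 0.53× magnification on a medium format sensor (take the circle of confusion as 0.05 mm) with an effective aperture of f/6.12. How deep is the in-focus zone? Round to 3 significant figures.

2.18 mm

At magnification m, DoF ≈ 2·N_eff·c/m² = 2 × 6.12 × 0.05 / 0.53² = 0.612 / 0.2809 ≈ 2.18 mm.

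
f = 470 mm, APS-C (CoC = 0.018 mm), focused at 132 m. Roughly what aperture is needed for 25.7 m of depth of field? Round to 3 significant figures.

Write h = H − f = f²/(N·c). The thin-lens limits are Dn = s·h/(h + (s−f)) and Df = s·h/(h − (s−f)), so DoF = Df − Dn = 2·s·(s−f)·h / (h² − (s−f)²).
That is a quadratic in h: DoF·h² − 2·s·(s−f)·h − DoF·(s−f)² = 0 ⇒ h = (s−f)·(s + √(s² + DoF²)) / DoF = 131530 × (132000 + √(132000² + 25700²)) / 25700 = 131530 × (132000 + 134479) / 25700 ≈ 1363810 mm.
Then N = f²/(c·h) = 470² / (0.018 × 1363810) = 220900 / 24549 ≈ 9.

f/9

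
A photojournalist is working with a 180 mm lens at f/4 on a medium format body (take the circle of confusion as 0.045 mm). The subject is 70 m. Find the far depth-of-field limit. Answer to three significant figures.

114 m

Hyperfocal distance H = f²/(N·c) + f = 180²/(4 × 0.045) + 180 = 32400/0.18 + 180 ≈ 180180.0 mm ≈ 180.2 m.
Far limit Df = s·(H − f)/(H − s) = 70000 × (180180.0 − 180) / (180180.0 − 70000) = 70000 × 180000.0 / 110180.0 ≈ 114358 mm ≈ 114 m.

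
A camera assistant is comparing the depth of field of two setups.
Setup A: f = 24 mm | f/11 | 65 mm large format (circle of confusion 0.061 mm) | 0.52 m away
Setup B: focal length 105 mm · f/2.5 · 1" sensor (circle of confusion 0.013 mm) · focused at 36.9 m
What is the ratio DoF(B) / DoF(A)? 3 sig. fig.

Setup A: H = 24²/(11×0.061) + 24 ≈ 882.4 mm; DoF = Df − Dn = 1231.66 − 329.57 ≈ 902.09 mm.
Setup B: H = 105²/(2.5×0.013) + 105 ≈ 339335.8 mm; DoF = Df − Dn = 41389.3 − 33289.2 ≈ 8100.1 mm.
Ratio = 8100.1 / 902.09 ≈ 8.98.

8.98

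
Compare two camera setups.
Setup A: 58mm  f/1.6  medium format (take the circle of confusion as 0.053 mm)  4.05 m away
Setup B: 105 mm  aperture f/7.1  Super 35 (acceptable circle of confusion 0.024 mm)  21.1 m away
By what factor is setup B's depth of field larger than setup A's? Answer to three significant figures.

18.6

Setup A: H = 58²/(1.6×0.053) + 58 ≈ 39727.8 mm; DoF = Df − Dn = 4503.16 − 3679.71 ≈ 823.45 mm.
Setup B: H = 105²/(7.1×0.024) + 105 ≈ 64805.7 mm; DoF = Df − Dn = 31236 − 15931 ≈ 15305 mm.
Ratio = 15305 / 823.45 ≈ 18.6.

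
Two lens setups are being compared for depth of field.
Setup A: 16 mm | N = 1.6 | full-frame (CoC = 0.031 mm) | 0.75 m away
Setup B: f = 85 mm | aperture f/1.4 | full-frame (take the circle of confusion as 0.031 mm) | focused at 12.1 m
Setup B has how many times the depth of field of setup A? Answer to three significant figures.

Setup A: H = 16²/(1.6×0.031) + 16 ≈ 5177.3 mm; DoF = Df − Dn = 874.34 − 656.62 ≈ 217.72 mm.
Setup B: H = 85²/(1.4×0.031) + 85 ≈ 166559.7 mm; DoF = Df − Dn = 13041.2 − 11285.5 ≈ 1755.7 mm.
Ratio = 1755.7 / 217.72 ≈ 8.06.

8.06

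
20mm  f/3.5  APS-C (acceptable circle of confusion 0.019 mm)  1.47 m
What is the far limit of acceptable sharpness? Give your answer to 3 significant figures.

Hyperfocal distance H = f²/(N·c) + f = 20²/(3.5 × 0.019) + 20 = 400/0.0665 + 20 ≈ 6035.0 mm ≈ 6.035 m.
Far limit Df = s·(H − f)/(H − s) = 1470 × (6035.0 − 20) / (6035.0 − 1470) = 1470 × 6015.0 / 4565.0 ≈ 1936.9 mm ≈ 1.94 m.

1.94 m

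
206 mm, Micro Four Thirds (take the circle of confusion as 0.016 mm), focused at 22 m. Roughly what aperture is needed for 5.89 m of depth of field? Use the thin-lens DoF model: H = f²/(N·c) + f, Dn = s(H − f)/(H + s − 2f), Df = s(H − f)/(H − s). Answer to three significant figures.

f/16

Write h = H − f = f²/(N·c). The thin-lens limits are Dn = s·h/(h + (s−f)) and Df = s·h/(h − (s−f)), so DoF = Df − Dn = 2·s·(s−f)·h / (h² − (s−f)²).
That is a quadratic in h: DoF·h² − 2·s·(s−f)·h − DoF·(s−f)² = 0 ⇒ h = (s−f)·(s + √(s² + DoF²)) / DoF = 21794 × (22000 + √(22000² + 5890²)) / 5890 = 21794 × (22000 + 22774.8) / 5890 ≈ 165674 mm.
Then N = f²/(c·h) = 206² / (0.016 × 165674) = 42436 / 2650.8 ≈ 16.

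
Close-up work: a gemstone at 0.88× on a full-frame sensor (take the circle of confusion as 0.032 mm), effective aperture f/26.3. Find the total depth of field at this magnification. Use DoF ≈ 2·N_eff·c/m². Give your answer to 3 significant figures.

At magnification m, DoF ≈ 2·N_eff·c/m² = 2 × 26.3 × 0.032 / 0.88² = 1.683 / 0.7744 ≈ 2.17 mm.

2.17 mm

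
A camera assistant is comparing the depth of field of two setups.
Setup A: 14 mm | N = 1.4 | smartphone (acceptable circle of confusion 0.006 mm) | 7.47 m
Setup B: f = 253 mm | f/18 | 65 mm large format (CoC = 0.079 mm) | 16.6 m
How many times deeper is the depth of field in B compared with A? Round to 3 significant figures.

2.61

Setup A: H = 14²/(1.4×0.006) + 14 ≈ 23347.3 mm; DoF = Df − Dn = 10977.9 − 5661.1 ≈ 5316.8 mm.
Setup B: H = 253²/(18×0.079) + 253 ≈ 45266.4 mm; DoF = Df − Dn = 26066 − 12178 ≈ 13888 mm.
Ratio = 13888 / 5316.8 ≈ 2.61.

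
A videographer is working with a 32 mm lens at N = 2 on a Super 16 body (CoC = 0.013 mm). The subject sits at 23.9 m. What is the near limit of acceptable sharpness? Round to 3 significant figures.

14.9 m

Hyperfocal distance H = f²/(N·c) + f = 32²/(2 × 0.013) + 32 = 1024/0.026 + 32 ≈ 39416.6 mm ≈ 39.42 m.
Near limit Dn = s·(H − f)/(H + s − 2f) = 23900 × (39416.6 − 32) / (39416.6 + 23900 − 2 × 32) = 23900 × 39384.6 / 63252.6 ≈ 14881 mm ≈ 14.9 m.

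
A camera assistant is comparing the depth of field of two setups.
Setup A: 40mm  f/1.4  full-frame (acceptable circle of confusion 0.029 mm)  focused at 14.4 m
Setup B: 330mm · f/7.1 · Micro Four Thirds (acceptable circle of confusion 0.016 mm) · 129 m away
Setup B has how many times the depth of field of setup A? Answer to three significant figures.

Setup A: H = 40²/(1.4×0.029) + 40 ≈ 39448.9 mm; DoF = Df − Dn = 22655 − 10554 ≈ 12101 mm.
Setup B: H = 330²/(7.1×0.016) + 330 ≈ 958956.8 mm; DoF = Df − Dn = 148999 − 113734 ≈ 35265 mm.
Ratio = 35265 / 12101 ≈ 2.91.

2.91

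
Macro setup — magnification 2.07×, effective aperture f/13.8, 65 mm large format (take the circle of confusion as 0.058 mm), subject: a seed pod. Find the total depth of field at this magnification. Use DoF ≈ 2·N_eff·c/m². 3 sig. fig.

0.374 mm

At magnification m, DoF ≈ 2·N_eff·c/m² = 2 × 13.8 × 0.058 / 2.07² = 1.601 / 4.285 ≈ 0.374 mm.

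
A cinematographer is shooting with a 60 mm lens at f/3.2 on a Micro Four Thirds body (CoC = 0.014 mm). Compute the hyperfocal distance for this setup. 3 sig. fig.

80.4 m

Hyperfocal distance H = f²/(N·c) + f = 60²/(3.2 × 0.014) + 60 = 3600/0.0448 + 60 ≈ 80417.1 mm ≈ 80.4 m.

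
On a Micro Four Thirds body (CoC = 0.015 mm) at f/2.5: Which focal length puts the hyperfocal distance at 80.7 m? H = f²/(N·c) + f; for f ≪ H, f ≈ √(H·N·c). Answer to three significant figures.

From H = f²/(N·c) + f, with f ≪ H: f ≈ √(H·N·c) = √(80700 × 2.5 × 0.015) = √3026.2 ≈ 55.01 mm.
The +f correction barely moves this — solving exactly, f² + N·c·f − N·c·H = 0 ⇒ f = (−N·c + √((N·c)² + 4·N·c·H))/2 = (−0.0375 + √12105)/2 ≈ 54.993 mm, so f ≈ 55.0 mm.

55.0 mm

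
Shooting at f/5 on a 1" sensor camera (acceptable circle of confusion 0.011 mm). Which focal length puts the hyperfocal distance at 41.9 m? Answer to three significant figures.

From H = f²/(N·c) + f, with f ≪ H: f ≈ √(H·N·c) = √(41900 × 5 × 0.011) = √2304.5 ≈ 48.01 mm.
The +f correction barely moves this — solving exactly, f² + N·c·f − N·c·H = 0 ⇒ f = (−N·c + √((N·c)² + 4·N·c·H))/2 = (−0.055 + √9218.0)/2 ≈ 47.978 mm, so f ≈ 48.0 mm.

48.0 mm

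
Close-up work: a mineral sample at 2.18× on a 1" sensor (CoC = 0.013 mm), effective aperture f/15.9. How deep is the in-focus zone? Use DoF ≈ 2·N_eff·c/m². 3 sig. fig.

0.0870 mm

At magnification m, DoF ≈ 2·N_eff·c/m² = 2 × 15.9 × 0.013 / 2.18² = 0.4134 / 4.752 ≈ 0.087 mm.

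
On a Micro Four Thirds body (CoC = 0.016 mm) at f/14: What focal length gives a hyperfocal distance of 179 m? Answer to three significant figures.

200 mm

From H = f²/(N·c) + f, with f ≪ H: f ≈ √(H·N·c) = √(179000 × 14 × 0.016) = √40096 ≈ 200.2 mm.
The +f correction barely moves this — solving exactly, f² + N·c·f − N·c·H = 0 ⇒ f = (−N·c + √((N·c)² + 4·N·c·H))/2 = (−0.224 + √160384)/2 ≈ 200.13 mm, so f ≈ 200 mm.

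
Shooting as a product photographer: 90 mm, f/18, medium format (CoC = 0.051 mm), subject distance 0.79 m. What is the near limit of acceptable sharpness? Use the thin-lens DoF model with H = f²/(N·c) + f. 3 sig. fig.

0.732 m

Hyperfocal distance H = f²/(N·c) + f = 90²/(18 × 0.051) + 90 = 8100/0.918 + 90 ≈ 8913.5 mm ≈ 8.914 m.
Near limit Dn = s·(H − f)/(H + s − 2f) = 790 × (8913.5 − 90) / (8913.5 + 790 − 2 × 90) = 790 × 8823.5 / 9523.5 ≈ 731.93 mm ≈ 0.732 m.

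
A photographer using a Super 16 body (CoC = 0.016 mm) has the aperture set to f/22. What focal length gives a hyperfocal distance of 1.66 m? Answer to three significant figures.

From H = f²/(N·c) + f, with f ≪ H: f ≈ √(H·N·c) = √(1660 × 22 × 0.016) = √584.32 ≈ 24.17 mm.
Exact: f² + N·c·f − N·c·H = 0 ⇒ f = (−N·c + √((N·c)² + 4·N·c·H))/2 = (−0.352 + √2337.4)/2 ≈ 23.997 mm ≈ 24.0 mm.

24.0 mm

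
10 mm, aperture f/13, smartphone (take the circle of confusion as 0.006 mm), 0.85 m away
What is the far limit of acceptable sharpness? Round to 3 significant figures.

Hyperfocal distance H = f²/(N·c) + f = 10²/(13 × 0.006) + 10 = 100/0.078 + 10 ≈ 1292.1 mm ≈ 1.292 m.
Far limit Df = s·(H − f)/(H − s) = 850 × (1292.1 − 10) / (1292.1 − 850) = 850 × 1282.1 / 442.1 ≈ 2465.2 mm ≈ 2.47 m.

2.47 m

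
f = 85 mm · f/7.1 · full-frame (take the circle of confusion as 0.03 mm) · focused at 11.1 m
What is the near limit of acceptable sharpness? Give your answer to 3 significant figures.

Hyperfocal distance H = f²/(N·c) + f = 85²/(7.1 × 0.03) + 85 = 7225/0.213 + 85 ≈ 34005.2 mm ≈ 34.01 m.
Near limit Dn = s·(H − f)/(H + s − 2f) = 11100 × (34005.2 − 85) / (34005.2 + 11100 − 2 × 85) = 11100 × 33920.2 / 44935.2 ≈ 8379.0 mm ≈ 8.38 m.

8.38 m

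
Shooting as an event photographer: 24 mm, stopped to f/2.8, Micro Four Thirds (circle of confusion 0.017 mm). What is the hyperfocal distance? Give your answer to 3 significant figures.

12.1 m

Hyperfocal distance H = f²/(N·c) + f = 24²/(2.8 × 0.017) + 24 = 576/0.0476 + 24 ≈ 12124.8 mm ≈ 12.1 m.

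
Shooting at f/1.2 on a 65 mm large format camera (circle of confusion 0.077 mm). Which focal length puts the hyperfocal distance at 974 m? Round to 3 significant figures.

From H = f²/(N·c) + f, with f ≪ H: f ≈ √(H·N·c) = √(974000 × 1.2 × 0.077) = √89998 ≈ 300.0 mm.
The +f correction barely moves this — solving exactly, f² + N·c·f − N·c·H = 0 ⇒ f = (−N·c + √((N·c)² + 4·N·c·H))/2 = (−0.0924 + √359990)/2 ≈ 299.95 mm, so f ≈ 300 mm.

300 mm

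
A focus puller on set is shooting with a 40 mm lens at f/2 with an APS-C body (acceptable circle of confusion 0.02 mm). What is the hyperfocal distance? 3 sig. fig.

40.0 m

Hyperfocal distance H = f²/(N·c) + f = 40²/(2 × 0.02) + 40 = 1600/0.04 + 40 ≈ 40040.0 mm ≈ 40.0 m.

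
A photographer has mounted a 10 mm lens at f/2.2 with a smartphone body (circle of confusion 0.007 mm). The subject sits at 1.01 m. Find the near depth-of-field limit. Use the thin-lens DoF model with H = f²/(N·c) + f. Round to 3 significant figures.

0.875 m

Hyperfocal distance H = f²/(N·c) + f = 10²/(2.2 × 0.007) + 10 = 100/0.0154 + 10 ≈ 6503.5 mm ≈ 6.504 m.
Near limit Dn = s·(H − f)/(H + s − 2f) = 1010 × (6503.5 − 10) / (6503.5 + 1010 − 2 × 10) = 1010 × 6493.5 / 7493.5 ≈ 875.22 mm ≈ 0.875 m.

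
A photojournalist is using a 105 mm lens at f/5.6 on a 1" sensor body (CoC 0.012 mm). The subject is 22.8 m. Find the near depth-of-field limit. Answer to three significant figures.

Hyperfocal distance H = f²/(N·c) + f = 105²/(5.6 × 0.012) + 105 = 11025/0.0672 + 105 ≈ 164167.5 mm ≈ 164.2 m.
Near limit Dn = s·(H − f)/(H + s − 2f) = 22800 × (164167.5 − 105) / (164167.5 + 22800 − 2 × 105) = 22800 × 164062.5 / 186757.5 ≈ 20029 mm ≈ 20.0 m.

20.0 m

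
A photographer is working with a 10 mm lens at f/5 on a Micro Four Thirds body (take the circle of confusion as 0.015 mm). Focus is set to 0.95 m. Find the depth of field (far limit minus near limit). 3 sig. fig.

Hyperfocal distance H = f²/(N·c) + f = 10²/(5 × 0.015) + 10 = 100/0.075 + 10 ≈ 1343.3 mm ≈ 1.343 m.
Near limit Dn = s·(H − f)/(H + s − 2f) = 950 × (1343.3 − 10) / (1343.3 + 950 − 2 × 10) = 950 × 1333.3 / 2273.3 ≈ 557.2 mm.
Far limit Df = s·(H − f)/(H − s) = 950 × (1343.3 − 10) / (1343.3 − 950) = 950 × 1333.3 / 393.3 ≈ 3220.3 mm.
Depth of field = Df − Dn = 3220.3 − 557.2 ≈ 2663.1 mm ≈ 2.66 m.

2.66 m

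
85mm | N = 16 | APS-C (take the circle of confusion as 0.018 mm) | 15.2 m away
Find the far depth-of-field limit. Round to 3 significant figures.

Hyperfocal distance H = f²/(N·c) + f = 85²/(16 × 0.018) + 85 = 7225/0.288 + 85 ≈ 25171.8 mm ≈ 25.17 m.
Far limit Df = s·(H − f)/(H − s) = 15200 × (25171.8 − 85) / (25171.8 − 15200) = 15200 × 25086.8 / 9971.8 ≈ 38240 mm ≈ 38.2 m.

38.2 m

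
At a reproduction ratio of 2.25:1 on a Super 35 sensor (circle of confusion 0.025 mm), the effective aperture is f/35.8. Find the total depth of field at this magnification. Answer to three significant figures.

0.354 mm

At magnification m, DoF ≈ 2·N_eff·c/m² = 2 × 35.8 × 0.025 / 2.25² = 1.79 / 5.062 ≈ 0.354 mm.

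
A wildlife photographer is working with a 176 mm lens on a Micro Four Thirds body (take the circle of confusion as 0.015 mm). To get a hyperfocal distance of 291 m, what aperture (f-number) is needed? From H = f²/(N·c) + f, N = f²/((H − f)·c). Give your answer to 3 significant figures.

f/7.10

Rearrange H = f²/(N·c) + f for N: N = f² / ((H − f)·c).
N = 176² / ((291000 − 176) × 0.015) = 30976 / 4362 ≈ 7.10.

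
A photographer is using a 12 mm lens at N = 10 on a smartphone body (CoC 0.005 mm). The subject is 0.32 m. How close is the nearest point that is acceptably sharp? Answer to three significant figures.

Hyperfocal distance H = f²/(N·c) + f = 12²/(10 × 0.005) + 12 = 144/0.05 + 12 ≈ 2892.0 mm ≈ 2.892 m.
Near limit Dn = s·(H − f)/(H + s − 2f) = 320 × (2892.0 − 12) / (2892.0 + 320 − 2 × 12) = 320 × 2880.0 / 3188.0 ≈ 289.08 mm.

289 mm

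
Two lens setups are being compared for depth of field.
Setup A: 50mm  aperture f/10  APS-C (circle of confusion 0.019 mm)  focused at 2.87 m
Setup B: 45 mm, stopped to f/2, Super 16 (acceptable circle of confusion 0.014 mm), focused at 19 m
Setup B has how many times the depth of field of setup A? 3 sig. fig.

8.29

Setup A: H = 50²/(10×0.019) + 50 ≈ 13207.9 mm; DoF = Df − Dn = 3652.9 − 2363.5 ≈ 1289.4 mm.
Setup B: H = 45²/(2×0.014) + 45 ≈ 72366.4 mm; DoF = Df − Dn = 25749 − 15054 ≈ 10695 mm.
Ratio = 10695 / 1289.4 ≈ 8.29.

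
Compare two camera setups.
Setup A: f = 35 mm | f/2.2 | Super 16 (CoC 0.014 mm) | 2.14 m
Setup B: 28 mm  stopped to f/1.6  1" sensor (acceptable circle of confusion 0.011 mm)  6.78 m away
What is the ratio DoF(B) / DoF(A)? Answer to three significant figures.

Setup A: H = 35²/(2.2×0.014) + 35 ≈ 39807.7 mm; DoF = Df − Dn = 2259.59 − 2032.43 ≈ 227.16 mm.
Setup B: H = 28²/(1.6×0.011) + 28 ≈ 44573.5 mm; DoF = Df − Dn = 7991.3 − 5887.6 ≈ 2103.7 mm.
Ratio = 2103.7 / 227.16 ≈ 9.26.

9.26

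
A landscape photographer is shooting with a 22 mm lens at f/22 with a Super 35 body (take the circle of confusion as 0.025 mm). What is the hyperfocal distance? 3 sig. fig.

Hyperfocal distance H = f²/(N·c) + f = 22²/(22 × 0.025) + 22 = 484/0.55 + 22 ≈ 902.0 mm ≈ 0.902 m.

0.902 m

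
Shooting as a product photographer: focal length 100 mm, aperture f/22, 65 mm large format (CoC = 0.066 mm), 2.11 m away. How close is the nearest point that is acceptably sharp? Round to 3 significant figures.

Hyperfocal distance H = f²/(N·c) + f = 100²/(22 × 0.066) + 100 = 10000/1.452 + 100 ≈ 6987.1 mm ≈ 6.987 m.
Near limit Dn = s·(H − f)/(H + s − 2f) = 2110 × (6987.1 − 100) / (6987.1 + 2110 − 2 × 100) = 2110 × 6887.1 / 8897.1 ≈ 1633.3 mm ≈ 1.63 m.

1.63 m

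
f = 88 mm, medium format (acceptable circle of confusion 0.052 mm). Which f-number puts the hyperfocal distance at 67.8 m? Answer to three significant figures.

f/2.20

Rearrange H = f²/(N·c) + f for N: N = f² / ((H − f)·c).
N = 88² / ((67800 − 88) × 0.052) = 7744 / 3521 ≈ 2.20.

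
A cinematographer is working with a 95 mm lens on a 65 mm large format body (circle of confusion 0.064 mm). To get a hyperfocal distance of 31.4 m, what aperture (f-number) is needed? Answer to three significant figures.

f/4.50

Rearrange H = f²/(N·c) + f for N: N = f² / ((H − f)·c).
N = 95² / ((31400 − 95) × 0.064) = 9025 / 2004 ≈ 4.50.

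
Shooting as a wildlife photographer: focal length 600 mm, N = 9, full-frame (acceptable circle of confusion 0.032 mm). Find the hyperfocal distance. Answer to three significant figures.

Hyperfocal distance H = f²/(N·c) + f = 600²/(9 × 0.032) + 600 = 360000/0.288 + 600 ≈ 1250600.0 mm ≈ 1250 m.

1250 m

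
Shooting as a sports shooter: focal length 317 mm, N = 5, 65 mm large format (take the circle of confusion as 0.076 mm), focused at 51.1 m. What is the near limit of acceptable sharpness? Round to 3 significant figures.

42.9 m

Hyperfocal distance H = f²/(N·c) + f = 317²/(5 × 0.076) + 317 = 100489/0.38 + 317 ≈ 264761.7 mm ≈ 264.8 m.
Near limit Dn = s·(H − f)/(H + s − 2f) = 51100 × (264761.7 − 317) / (264761.7 + 51100 − 2 × 317) = 51100 × 264444.7 / 315227.7 ≈ 42868 mm ≈ 42.9 m.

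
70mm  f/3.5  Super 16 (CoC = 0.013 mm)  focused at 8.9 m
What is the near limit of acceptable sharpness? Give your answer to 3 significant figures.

Hyperfocal distance H = f²/(N·c) + f = 70²/(3.5 × 0.013) + 70 = 4900/0.0455 + 70 ≈ 107762.3 mm ≈ 107.8 m.
Near limit Dn = s·(H − f)/(H + s − 2f) = 8900 × (107762.3 − 70) / (107762.3 + 8900 − 2 × 70) = 8900 × 107692.3 / 116522.3 ≈ 8225.6 mm ≈ 8.23 m.

8.23 m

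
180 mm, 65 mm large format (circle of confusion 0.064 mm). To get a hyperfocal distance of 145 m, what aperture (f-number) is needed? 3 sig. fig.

f/3.50

Rearrange H = f²/(N·c) + f for N: N = f² / ((H − f)·c).
N = 180² / ((145000 − 180) × 0.064) = 32400 / 9268 ≈ 3.50.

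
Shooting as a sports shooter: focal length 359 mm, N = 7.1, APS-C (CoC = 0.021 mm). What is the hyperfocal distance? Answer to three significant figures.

Hyperfocal distance H = f²/(N·c) + f = 359²/(7.1 × 0.021) + 359 = 128881/0.1491 + 359 ≈ 864752.0 mm ≈ 865 m.

865 m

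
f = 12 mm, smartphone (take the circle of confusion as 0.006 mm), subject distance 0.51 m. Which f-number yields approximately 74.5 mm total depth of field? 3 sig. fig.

f/3.50

Write h = H − f = f²/(N·c). The thin-lens limits are Dn = s·h/(h + (s−f)) and Df = s·h/(h − (s−f)), so DoF = Df − Dn = 2·s·(s−f)·h / (h² − (s−f)²).
That is a quadratic in h: DoF·h² − 2·s·(s−f)·h − DoF·(s−f)² = 0 ⇒ h = (s−f)·(s + √(s² + DoF²)) / DoF = 498 × (510 + √(510² + 74.5²)) / 74.5 = 498 × (510 + 515.413) / 74.5 ≈ 6854.4 mm.
Then N = f²/(c·h) = 12² / (0.006 × 6854.4) = 144 / 41.127 ≈ 3.50.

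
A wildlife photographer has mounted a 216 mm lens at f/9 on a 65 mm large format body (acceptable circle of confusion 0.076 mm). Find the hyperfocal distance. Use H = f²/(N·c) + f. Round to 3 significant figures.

Hyperfocal distance H = f²/(N·c) + f = 216²/(9 × 0.076) + 216 = 46656/0.684 + 216 ≈ 68426.5 mm ≈ 68.4 m.

68.4 m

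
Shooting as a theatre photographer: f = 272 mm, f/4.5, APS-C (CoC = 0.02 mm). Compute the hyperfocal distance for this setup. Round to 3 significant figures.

822 m

Hyperfocal distance H = f²/(N·c) + f = 272²/(4.5 × 0.02) + 272 = 73984/0.09 + 272 ≈ 822316.4 mm ≈ 822 m.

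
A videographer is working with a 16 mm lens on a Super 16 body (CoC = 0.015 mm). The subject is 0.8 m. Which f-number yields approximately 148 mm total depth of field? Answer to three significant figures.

Write h = H − f = f²/(N·c). The thin-lens limits are Dn = s·h/(h + (s−f)) and Df = s·h/(h − (s−f)), so DoF = Df − Dn = 2·s·(s−f)·h / (h² − (s−f)²).
That is a quadratic in h: DoF·h² − 2·s·(s−f)·h − DoF·(s−f)² = 0 ⇒ h = (s−f)·(s + √(s² + DoF²)) / DoF = 784 × (800 + √(800² + 148²)) / 148 = 784 × (800 + 813.575) / 148 ≈ 8547.6 mm.
Then N = f²/(c·h) = 16² / (0.015 × 8547.6) = 256 / 128.21 ≈ 2.00.

f/2.00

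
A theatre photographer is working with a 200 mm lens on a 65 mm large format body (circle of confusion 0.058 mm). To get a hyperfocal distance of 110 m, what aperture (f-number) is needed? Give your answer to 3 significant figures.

Rearrange H = f²/(N·c) + f for N: N = f² / ((H − f)·c).
N = 200² / ((110000 − 200) × 0.058) = 40000 / 6368 ≈ 6.28.

f/6.28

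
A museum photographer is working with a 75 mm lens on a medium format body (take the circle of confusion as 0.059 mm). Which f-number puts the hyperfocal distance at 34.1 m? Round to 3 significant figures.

f/2.80

Rearrange H = f²/(N·c) + f for N: N = f² / ((H − f)·c).
N = 75² / ((34100 − 75) × 0.059) = 5625 / 2007 ≈ 2.80.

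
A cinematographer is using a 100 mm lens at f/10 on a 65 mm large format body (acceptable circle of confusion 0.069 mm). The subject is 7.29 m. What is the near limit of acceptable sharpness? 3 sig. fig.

4.87 m

Hyperfocal distance H = f²/(N·c) + f = 100²/(10 × 0.069) + 100 = 10000/0.69 + 100 ≈ 14592.8 mm ≈ 14.59 m.
Near limit Dn = s·(H − f)/(H + s − 2f) = 7290 × (14592.8 − 100) / (14592.8 + 7290 − 2 × 100) = 7290 × 14492.8 / 21682.8 ≈ 4872.6 mm ≈ 4.87 m.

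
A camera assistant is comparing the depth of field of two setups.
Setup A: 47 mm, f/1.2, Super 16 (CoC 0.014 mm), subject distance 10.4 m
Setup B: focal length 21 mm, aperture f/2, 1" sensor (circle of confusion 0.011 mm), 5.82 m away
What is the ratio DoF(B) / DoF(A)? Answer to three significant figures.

2.23

Setup A: H = 47²/(1.2×0.014) + 47 ≈ 131535.1 mm; DoF = Df − Dn = 11288.9 − 9640.9 ≈ 1648.0 mm.
Setup B: H = 21²/(2×0.011) + 21 ≈ 20066.5 mm; DoF = Df − Dn = 8189.0 − 4514.1 ≈ 3674.9 mm.
Ratio = 3674.9 / 1648.0 ≈ 2.23.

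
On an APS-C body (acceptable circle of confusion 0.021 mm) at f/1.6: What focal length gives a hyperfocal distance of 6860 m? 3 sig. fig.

From H = f²/(N·c) + f, with f ≪ H: f ≈ √(H·N·c) = √(6860000 × 1.6 × 0.021) = √230496 ≈ 480.1 mm.
The +f correction barely moves this — solving exactly, f² + N·c·f − N·c·H = 0 ⇒ f = (−N·c + √((N·c)² + 4·N·c·H))/2 = (−0.0336 + √921984)/2 ≈ 480.08 mm, so f ≈ 480 mm.

480 mm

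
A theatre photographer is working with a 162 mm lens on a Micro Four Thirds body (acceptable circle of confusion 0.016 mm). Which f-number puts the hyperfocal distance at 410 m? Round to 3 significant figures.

f/4

Rearrange H = f²/(N·c) + f for N: N = f² / ((H − f)·c).
N = 162² / ((410000 − 162) × 0.016) = 26244 / 6557 ≈ 4.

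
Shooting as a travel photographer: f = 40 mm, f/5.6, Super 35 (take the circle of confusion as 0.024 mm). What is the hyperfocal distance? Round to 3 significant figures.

11.9 m

Hyperfocal distance H = f²/(N·c) + f = 40²/(5.6 × 0.024) + 40 = 1600/0.1344 + 40 ≈ 11944.8 mm ≈ 11.9 m.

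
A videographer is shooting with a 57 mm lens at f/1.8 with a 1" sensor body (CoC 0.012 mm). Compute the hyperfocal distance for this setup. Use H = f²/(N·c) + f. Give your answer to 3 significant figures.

150 m

Hyperfocal distance H = f²/(N·c) + f = 57²/(1.8 × 0.012) + 57 = 3249/0.0216 + 57 ≈ 150473.7 mm ≈ 150 m.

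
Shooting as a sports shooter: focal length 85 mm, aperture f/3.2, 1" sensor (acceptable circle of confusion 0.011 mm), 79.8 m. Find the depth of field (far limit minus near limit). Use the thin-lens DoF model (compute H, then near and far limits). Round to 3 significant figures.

73.0 m

Hyperfocal distance H = f²/(N·c) + f = 85²/(3.2 × 0.011) + 85 = 7225/0.0352 + 85 ≈ 205340.7 mm ≈ 205.3 m.
Near limit Dn = s·(H − f)/(H + s − 2f) = 79800 × (205340.7 − 85) / (205340.7 + 79800 − 2 × 85) = 79800 × 205255.7 / 284970.7 ≈ 57478 mm.
Far limit Df = s·(H − f)/(H − s) = 79800 × (205340.7 − 85) / (205340.7 − 79800) = 79800 × 205255.7 / 125540.7 ≈ 130471 mm.
Depth of field = Df − Dn = 130471 − 57478 ≈ 72993 mm ≈ 73.0 m.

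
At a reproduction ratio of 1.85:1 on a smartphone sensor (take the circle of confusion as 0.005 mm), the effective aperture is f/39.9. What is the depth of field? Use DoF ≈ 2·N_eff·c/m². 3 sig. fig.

0.117 mm

At magnification m, DoF ≈ 2·N_eff·c/m² = 2 × 39.9 × 0.005 / 1.85² = 0.399 / 3.423 ≈ 0.117 mm.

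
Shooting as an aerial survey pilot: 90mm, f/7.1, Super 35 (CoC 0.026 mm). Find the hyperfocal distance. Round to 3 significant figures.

Hyperfocal distance H = f²/(N·c) + f = 90²/(7.1 × 0.026) + 90 = 8100/0.1846 + 90 ≈ 43968.7 mm ≈ 44.0 m.

44.0 m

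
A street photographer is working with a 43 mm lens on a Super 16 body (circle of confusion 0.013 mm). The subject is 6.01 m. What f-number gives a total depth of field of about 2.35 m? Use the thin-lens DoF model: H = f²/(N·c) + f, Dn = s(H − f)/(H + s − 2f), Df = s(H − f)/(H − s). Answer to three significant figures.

Write h = H − f = f²/(N·c). The thin-lens limits are Dn = s·h/(h + (s−f)) and Df = s·h/(h − (s−f)), so DoF = Df − Dn = 2·s·(s−f)·h / (h² − (s−f)²).
That is a quadratic in h: DoF·h² − 2·s·(s−f)·h − DoF·(s−f)² = 0 ⇒ h = (s−f)·(s + √(s² + DoF²)) / DoF = 5967 × (6010 + √(6010² + 2350²)) / 2350 = 5967 × (6010 + 6453.11) / 2350 ≈ 31646 mm.
Then N = f²/(c·h) = 43² / (0.013 × 31646) = 1849 / 411.39 ≈ 4.49.

f/4.49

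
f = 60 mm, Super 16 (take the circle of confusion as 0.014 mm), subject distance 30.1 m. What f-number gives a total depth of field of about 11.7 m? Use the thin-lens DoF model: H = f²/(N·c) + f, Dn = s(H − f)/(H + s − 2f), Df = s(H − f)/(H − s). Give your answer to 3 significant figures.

f/1.61

Write h = H − f = f²/(N·c). The thin-lens limits are Dn = s·h/(h + (s−f)) and Df = s·h/(h − (s−f)), so DoF = Df − Dn = 2·s·(s−f)·h / (h² − (s−f)²).
That is a quadratic in h: DoF·h² − 2·s·(s−f)·h − DoF·(s−f)² = 0 ⇒ h = (s−f)·(s + √(s² + DoF²)) / DoF = 30040 × (30100 + √(30100² + 11700²)) / 11700 = 30040 × (30100 + 32294.0) / 11700 ≈ 160198 mm.
Then N = f²/(c·h) = 60² / (0.014 × 160198) = 3600 / 2242.8 ≈ 1.61.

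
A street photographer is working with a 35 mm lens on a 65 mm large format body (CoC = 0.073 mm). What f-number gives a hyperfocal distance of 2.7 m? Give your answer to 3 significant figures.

f/6.30

Rearrange H = f²/(N·c) + f for N: N = f² / ((H − f)·c).
N = 35² / ((2700 − 35) × 0.073) = 1225 / 194.5 ≈ 6.30.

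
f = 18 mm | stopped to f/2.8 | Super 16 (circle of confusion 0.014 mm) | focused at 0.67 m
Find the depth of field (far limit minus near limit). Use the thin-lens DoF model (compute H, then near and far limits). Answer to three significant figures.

106 mm

Hyperfocal distance H = f²/(N·c) + f = 18²/(2.8 × 0.014) + 18 = 324/0.0392 + 18 ≈ 8283.3 mm ≈ 8.283 m.
Near limit Dn = s·(H − f)/(H + s − 2f) = 670 × (8283.3 − 18) / (8283.3 + 670 − 2 × 18) = 670 × 8265.3 / 8917.3 ≈ 621.01 mm.
Far limit Df = s·(H − f)/(H − s) = 670 × (8283.3 − 18) / (8283.3 − 670) = 670 × 8265.3 / 7613.3 ≈ 727.38 mm.
Depth of field = Df − Dn = 727.38 − 621.01 ≈ 106.37 mm.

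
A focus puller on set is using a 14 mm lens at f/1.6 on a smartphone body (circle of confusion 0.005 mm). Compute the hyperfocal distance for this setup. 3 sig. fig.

Hyperfocal distance H = f²/(N·c) + f = 14²/(1.6 × 0.005) + 14 = 196/0.008 + 14 ≈ 24514.0 mm ≈ 24.5 m.

24.5 m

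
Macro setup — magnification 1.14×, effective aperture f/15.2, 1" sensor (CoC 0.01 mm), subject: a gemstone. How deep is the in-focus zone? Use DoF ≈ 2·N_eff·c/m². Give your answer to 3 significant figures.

0.234 mm

At magnification m, DoF ≈ 2·N_eff·c/m² = 2 × 15.2 × 0.01 / 1.14² = 0.304 / 1.3 ≈ 0.234 mm.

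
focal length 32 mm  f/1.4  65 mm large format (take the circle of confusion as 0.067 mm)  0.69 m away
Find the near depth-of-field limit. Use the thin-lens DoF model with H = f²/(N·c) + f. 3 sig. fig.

Hyperfocal distance H = f²/(N·c) + f = 32²/(1.4 × 0.067) + 32 = 1024/0.0938 + 32 ≈ 10948.8 mm ≈ 10.95 m.
Near limit Dn = s·(H − f)/(H + s − 2f) = 690 × (10948.8 − 32) / (10948.8 + 690 − 2 × 32) = 690 × 10916.8 / 11574.8 ≈ 650.78 mm ≈ 0.651 m.

0.651 m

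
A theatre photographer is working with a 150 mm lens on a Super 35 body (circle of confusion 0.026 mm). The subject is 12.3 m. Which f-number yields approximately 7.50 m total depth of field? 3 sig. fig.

f/20

Write h = H − f = f²/(N·c). The thin-lens limits are Dn = s·h/(h + (s−f)) and Df = s·h/(h − (s−f)), so DoF = Df − Dn = 2·s·(s−f)·h / (h² − (s−f)²).
That is a quadratic in h: DoF·h² − 2·s·(s−f)·h − DoF·(s−f)² = 0 ⇒ h = (s−f)·(s + √(s² + DoF²)) / DoF = 12150 × (12300 + √(12300² + 7500²)) / 7500 = 12150 × (12300 + 14406.2) / 7500 ≈ 43264 mm.
Then N = f²/(c·h) = 150² / (0.026 × 43264) = 22500 / 1124.9 ≈ 20.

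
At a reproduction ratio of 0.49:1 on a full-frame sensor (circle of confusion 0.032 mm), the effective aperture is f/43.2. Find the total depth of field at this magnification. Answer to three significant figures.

At magnification m, DoF ≈ 2·N_eff·c/m² = 2 × 43.2 × 0.032 / 0.49² = 2.765 / 0.2401 ≈ 11.5 mm.

11.5 mm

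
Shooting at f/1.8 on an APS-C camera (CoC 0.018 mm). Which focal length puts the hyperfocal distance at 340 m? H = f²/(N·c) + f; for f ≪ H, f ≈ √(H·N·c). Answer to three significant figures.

105 mm

From H = f²/(N·c) + f, with f ≪ H: f ≈ √(H·N·c) = √(340000 × 1.8 × 0.018) = √11016 ≈ 105.0 mm.
The +f correction barely moves this — solving exactly, f² + N·c·f − N·c·H = 0 ⇒ f = (−N·c + √((N·c)² + 4·N·c·H))/2 = (−0.0324 + √44064)/2 ≈ 104.94 mm, so f ≈ 105 mm.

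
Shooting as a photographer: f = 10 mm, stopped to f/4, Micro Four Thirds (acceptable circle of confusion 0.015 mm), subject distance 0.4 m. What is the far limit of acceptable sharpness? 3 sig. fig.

Hyperfocal distance H = f²/(N·c) + f = 10²/(4 × 0.015) + 10 = 100/0.06 + 10 ≈ 1676.7 mm ≈ 1.677 m.
Far limit Df = s·(H − f)/(H − s) = 400 × (1676.7 − 10) / (1676.7 − 400) = 400 × 1666.7 / 1276.7 ≈ 522.19 mm ≈ 0.522 m.

0.522 m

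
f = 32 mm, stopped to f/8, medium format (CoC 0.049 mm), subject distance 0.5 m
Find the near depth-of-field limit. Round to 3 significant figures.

424 mm

Hyperfocal distance H = f²/(N·c) + f = 32²/(8 × 0.049) + 32 = 1024/0.392 + 32 ≈ 2644.2 mm ≈ 2.644 m.
Near limit Dn = s·(H − f)/(H + s − 2f) = 500 × (2644.2 − 32) / (2644.2 + 500 − 2 × 32) = 500 × 2612.2 / 3080.2 ≈ 424.03 mm.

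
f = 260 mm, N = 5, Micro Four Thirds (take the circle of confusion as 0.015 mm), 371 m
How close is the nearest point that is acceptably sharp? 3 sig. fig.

Hyperfocal distance H = f²/(N·c) + f = 260²/(5 × 0.015) + 260 = 67600/0.075 + 260 ≈ 901593.3 mm ≈ 901.6 m.
Near limit Dn = s·(H − f)/(H + s − 2f) = 371000 × (901593.3 − 260) / (901593.3 + 371000 − 2 × 260) = 371000 × 901333.3 / 1272073.3 ≈ 262874 mm ≈ 263 m.

263 m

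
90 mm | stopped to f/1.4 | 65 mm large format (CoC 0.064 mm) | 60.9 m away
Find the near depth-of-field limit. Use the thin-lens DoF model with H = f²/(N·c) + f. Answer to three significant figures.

36.4 m

Hyperfocal distance H = f²/(N·c) + f = 90²/(1.4 × 0.064) + 90 = 8100/0.0896 + 90 ≈ 90491.8 mm ≈ 90.49 m.
Near limit Dn = s·(H − f)/(H + s − 2f) = 60900 × (90491.8 − 90) / (90491.8 + 60900 − 2 × 90) = 60900 × 90401.8 / 151211.8 ≈ 36409 mm ≈ 36.4 m.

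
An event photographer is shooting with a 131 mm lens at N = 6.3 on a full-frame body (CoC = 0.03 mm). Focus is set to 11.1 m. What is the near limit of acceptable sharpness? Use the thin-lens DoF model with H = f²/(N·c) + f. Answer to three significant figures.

Hyperfocal distance H = f²/(N·c) + f = 131²/(6.3 × 0.03) + 131 = 17161/0.189 + 131 ≈ 90929.9 mm ≈ 90.93 m.
Near limit Dn = s·(H − f)/(H + s − 2f) = 11100 × (90929.9 − 131) / (90929.9 + 11100 − 2 × 131) = 11100 × 90798.9 / 101767.9 ≈ 9903.6 mm ≈ 9.90 m.

9.90 m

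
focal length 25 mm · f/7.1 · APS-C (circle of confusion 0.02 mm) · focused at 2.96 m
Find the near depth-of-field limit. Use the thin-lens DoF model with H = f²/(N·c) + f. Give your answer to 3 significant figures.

Hyperfocal distance H = f²/(N·c) + f = 25²/(7.1 × 0.02) + 25 = 625/0.142 + 25 ≈ 4426.4 mm ≈ 4.426 m.
Near limit Dn = s·(H − f)/(H + s − 2f) = 2960 × (4426.4 − 25) / (4426.4 + 2960 − 2 × 25) = 2960 × 4401.4 / 7336.4 ≈ 1775.8 mm ≈ 1.78 m.

1.78 m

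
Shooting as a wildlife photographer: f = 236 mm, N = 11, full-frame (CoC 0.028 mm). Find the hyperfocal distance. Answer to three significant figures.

Hyperfocal distance H = f²/(N·c) + f = 236²/(11 × 0.028) + 236 = 55696/0.308 + 236 ≈ 181067.2 mm ≈ 181 m.

181 m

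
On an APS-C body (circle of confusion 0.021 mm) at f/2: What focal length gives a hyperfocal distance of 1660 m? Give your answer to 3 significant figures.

From H = f²/(N·c) + f, with f ≪ H: f ≈ √(H·N·c) = √(1660000 × 2 × 0.021) = √69720 ≈ 264.0 mm.
The +f correction barely moves this — solving exactly, f² + N·c·f − N·c·H = 0 ⇒ f = (−N·c + √((N·c)² + 4·N·c·H))/2 = (−0.042 + √278880)/2 ≈ 264.02 mm, so f ≈ 264 mm.

264 mm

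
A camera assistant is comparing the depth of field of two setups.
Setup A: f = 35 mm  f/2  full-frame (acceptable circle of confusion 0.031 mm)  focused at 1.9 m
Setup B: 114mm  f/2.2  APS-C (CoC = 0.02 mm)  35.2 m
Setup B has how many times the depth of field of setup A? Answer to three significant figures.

23.4

Setup A: H = 35²/(2×0.031) + 35 ≈ 19793.1 mm; DoF = Df − Dn = 2098.04 − 1736.12 ≈ 361.92 mm.
Setup B: H = 114²/(2.2×0.02) + 114 ≈ 295477.6 mm; DoF = Df − Dn = 39945.0 − 31462.6 ≈ 8482.4 mm.
Ratio = 8482.4 / 361.92 ≈ 23.4.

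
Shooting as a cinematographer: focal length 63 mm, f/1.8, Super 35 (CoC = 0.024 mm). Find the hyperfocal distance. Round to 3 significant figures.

Hyperfocal distance H = f²/(N·c) + f = 63²/(1.8 × 0.024) + 63 = 3969/0.0432 + 63 ≈ 91938.0 mm ≈ 91.9 m.

91.9 m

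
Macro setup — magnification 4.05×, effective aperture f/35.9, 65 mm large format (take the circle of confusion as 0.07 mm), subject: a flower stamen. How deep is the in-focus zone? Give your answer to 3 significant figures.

0.306 mm

At magnification m, DoF ≈ 2·N_eff·c/m² = 2 × 35.9 × 0.07 / 4.05² = 5.026 / 16.4 ≈ 0.306 mm.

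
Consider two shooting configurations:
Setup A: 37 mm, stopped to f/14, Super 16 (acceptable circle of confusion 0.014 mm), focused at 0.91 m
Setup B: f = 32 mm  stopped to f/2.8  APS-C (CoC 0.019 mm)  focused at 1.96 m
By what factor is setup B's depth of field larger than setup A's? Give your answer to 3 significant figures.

Setup A: H = 37²/(14×0.014) + 37 ≈ 7021.7 mm; DoF = Df − Dn = 1039.99 − 808.90 ≈ 231.09 mm.
Setup B: H = 32²/(2.8×0.019) + 32 ≈ 19280.1 mm; DoF = Df − Dn = 2178.18 − 1781.55 ≈ 396.63 mm.
Ratio = 396.63 / 231.09 ≈ 1.72.

1.72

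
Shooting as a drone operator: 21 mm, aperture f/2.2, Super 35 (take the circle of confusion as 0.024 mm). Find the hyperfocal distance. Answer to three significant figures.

Hyperfocal distance H = f²/(N·c) + f = 21²/(2.2 × 0.024) + 21 = 441/0.0528 + 21 ≈ 8373.3 mm ≈ 8.37 m.

8.37 m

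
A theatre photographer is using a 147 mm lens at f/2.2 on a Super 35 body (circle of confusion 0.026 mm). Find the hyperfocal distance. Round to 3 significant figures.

378 m

Hyperfocal distance H = f²/(N·c) + f = 147²/(2.2 × 0.026) + 147 = 21609/0.0572 + 147 ≈ 377926.7 mm ≈ 378 m.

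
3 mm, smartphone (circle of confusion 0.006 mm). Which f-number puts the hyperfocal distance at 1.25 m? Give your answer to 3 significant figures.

Rearrange H = f²/(N·c) + f for N: N = f² / ((H − f)·c).
N = 3² / ((1250 − 3) × 0.006) = 9 / 7.482 ≈ 1.20.

f/1.20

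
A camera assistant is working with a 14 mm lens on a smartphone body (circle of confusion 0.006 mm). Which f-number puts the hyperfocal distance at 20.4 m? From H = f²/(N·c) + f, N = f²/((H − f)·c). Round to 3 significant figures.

Rearrange H = f²/(N·c) + f for N: N = f² / ((H − f)·c).
N = 14² / ((20400 − 14) × 0.006) = 196 / 122.3 ≈ 1.60.

f/1.60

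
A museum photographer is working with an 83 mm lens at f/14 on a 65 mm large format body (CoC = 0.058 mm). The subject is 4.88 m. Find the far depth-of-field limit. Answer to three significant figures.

11.2 m

Hyperfocal distance H = f²/(N·c) + f = 83²/(14 × 0.058) + 83 = 6889/0.812 + 83 ≈ 8567.0 mm ≈ 8.567 m.
Far limit Df = s·(H − f)/(H − s) = 4880 × (8567.0 − 83) / (8567.0 − 4880) = 4880 × 8484.0 / 3687.0 ≈ 11229 mm ≈ 11.2 m.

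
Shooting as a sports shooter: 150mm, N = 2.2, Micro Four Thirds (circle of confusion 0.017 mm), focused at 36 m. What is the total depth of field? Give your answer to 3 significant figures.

Hyperfocal distance H = f²/(N·c) + f = 150²/(2.2 × 0.017) + 150 = 22500/0.0374 + 150 ≈ 601754.3 mm ≈ 601.8 m.
Near limit Dn = s·(H − f)/(H + s − 2f) = 36000 × (601754.3 − 150) / (601754.3 + 36000 − 2 × 150) = 36000 × 601604.3 / 637454.3 ≈ 33975.4 mm.
Far limit Df = s·(H − f)/(H − s) = 36000 × (601754.3 − 150) / (601754.3 − 36000) = 36000 × 601604.3 / 565754.3 ≈ 38281.2 mm.
Depth of field = Df − Dn = 38281.2 − 33975.4 ≈ 4305.8 mm ≈ 4.31 m.

4.31 m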